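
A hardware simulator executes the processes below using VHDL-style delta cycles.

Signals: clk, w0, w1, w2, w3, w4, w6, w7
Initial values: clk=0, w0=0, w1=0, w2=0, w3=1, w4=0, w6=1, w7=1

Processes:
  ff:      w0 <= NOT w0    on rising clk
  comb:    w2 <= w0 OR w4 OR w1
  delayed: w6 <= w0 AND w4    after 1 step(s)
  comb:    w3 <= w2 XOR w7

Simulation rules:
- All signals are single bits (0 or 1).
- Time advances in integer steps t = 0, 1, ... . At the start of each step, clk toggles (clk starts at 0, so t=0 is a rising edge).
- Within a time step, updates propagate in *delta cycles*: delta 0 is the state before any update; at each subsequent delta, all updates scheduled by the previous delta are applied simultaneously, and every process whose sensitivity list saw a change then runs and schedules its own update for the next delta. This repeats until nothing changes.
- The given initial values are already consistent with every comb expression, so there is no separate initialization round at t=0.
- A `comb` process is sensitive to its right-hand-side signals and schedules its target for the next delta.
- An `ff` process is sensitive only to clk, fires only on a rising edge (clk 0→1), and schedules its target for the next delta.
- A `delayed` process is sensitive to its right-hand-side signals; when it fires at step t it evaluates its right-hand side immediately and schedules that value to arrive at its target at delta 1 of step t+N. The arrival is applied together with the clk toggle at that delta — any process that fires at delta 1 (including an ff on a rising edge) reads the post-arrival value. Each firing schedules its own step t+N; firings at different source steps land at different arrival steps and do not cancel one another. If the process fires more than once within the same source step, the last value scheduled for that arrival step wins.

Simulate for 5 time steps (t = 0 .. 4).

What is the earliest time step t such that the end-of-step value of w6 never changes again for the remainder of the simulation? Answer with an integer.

1

[bits: w3,w6,clk,w0,w4,w7,w2,w1]
t=0: Δ0=11000100 Δ1=11100100 Δ2=11110100 Δ3=11110110 Δ4=01110110 | 4Δ
t=1: Δ0=01110110 Δ1=00010110 | 1Δ
t=2: Δ0=00010110 Δ1=00110110 Δ2=00100110 Δ3=00100100 Δ4=10100100 | 4Δ
t=3: Δ0=10100100 Δ1=10000100 | 1Δ
t=4: Δ0=10000100 Δ1=10100100 Δ2=10110100 Δ3=10110110 Δ4=00110110 | 4Δ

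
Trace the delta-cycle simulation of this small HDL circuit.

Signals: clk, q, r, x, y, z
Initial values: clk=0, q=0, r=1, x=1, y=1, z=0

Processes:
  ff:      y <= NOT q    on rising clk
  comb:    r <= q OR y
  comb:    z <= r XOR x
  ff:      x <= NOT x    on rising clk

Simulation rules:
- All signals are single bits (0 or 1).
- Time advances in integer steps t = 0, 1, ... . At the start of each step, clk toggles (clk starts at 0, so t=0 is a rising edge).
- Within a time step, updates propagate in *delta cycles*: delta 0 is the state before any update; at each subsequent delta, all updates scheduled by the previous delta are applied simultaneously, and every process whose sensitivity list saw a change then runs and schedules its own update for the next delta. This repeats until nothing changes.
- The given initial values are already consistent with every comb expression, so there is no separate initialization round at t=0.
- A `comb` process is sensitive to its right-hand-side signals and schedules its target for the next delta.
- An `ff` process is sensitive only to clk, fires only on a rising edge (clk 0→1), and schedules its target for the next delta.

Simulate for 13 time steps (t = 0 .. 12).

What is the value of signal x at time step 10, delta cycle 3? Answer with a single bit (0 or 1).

t0.Δ0 clk=0 y=1 x=1 q=0 r=1 z=0
t0.Δ1 clk=1 y=1 x=1 q=0 r=1 z=0
t0.Δ2 clk=1 y=1 x=0 q=0 r=1 z=0
t0.Δ3 clk=1 y=1 x=0 q=0 r=1 z=1
t1.Δ0 clk=1 y=1 x=0 q=0 r=1 z=1
t1.Δ1 clk=0 y=1 x=0 q=0 r=1 z=1
t2.Δ0 clk=0 y=1 x=0 q=0 r=1 z=1
t2.Δ1 clk=1 y=1 x=0 q=0 r=1 z=1
t2.Δ2 clk=1 y=1 x=1 q=0 r=1 z=1
t2.Δ3 clk=1 y=1 x=1 q=0 r=1 z=0
t3.Δ0 clk=1 y=1 x=1 q=0 r=1 z=0
t3.Δ1 clk=0 y=1 x=1 q=0 r=1 z=0
t4.Δ0 clk=0 y=1 x=1 q=0 r=1 z=0
t4.Δ1 clk=1 y=1 x=1 q=0 r=1 z=0
t4.Δ2 clk=1 y=1 x=0 q=0 r=1 z=0
t4.Δ3 clk=1 y=1 x=0 q=0 r=1 z=1
t5.Δ0 clk=1 y=1 x=0 q=0 r=1 z=1
t5.Δ1 clk=0 y=1 x=0 q=0 r=1 z=1
t6.Δ0 clk=0 y=1 x=0 q=0 r=1 z=1
t6.Δ1 clk=1 y=1 x=0 q=0 r=1 z=1
t6.Δ2 clk=1 y=1 x=1 q=0 r=1 z=1
t6.Δ3 clk=1 y=1 x=1 q=0 r=1 z=0
t7.Δ0 clk=1 y=1 x=1 q=0 r=1 z=0
t7.Δ1 clk=0 y=1 x=1 q=0 r=1 z=0
t8.Δ0 clk=0 y=1 x=1 q=0 r=1 z=0
t8.Δ1 clk=1 y=1 x=1 q=0 r=1 z=0
t8.Δ2 clk=1 y=1 x=0 q=0 r=1 z=0
t8.Δ3 clk=1 y=1 x=0 q=0 r=1 z=1
t9.Δ0 clk=1 y=1 x=0 q=0 r=1 z=1
t9.Δ1 clk=0 y=1 x=0 q=0 r=1 z=1
t10.Δ0 clk=0 y=1 x=0 q=0 r=1 z=1
t10.Δ1 clk=1 y=1 x=0 q=0 r=1 z=1
t10.Δ2 clk=1 y=1 x=1 q=0 r=1 z=1
t10.Δ3 clk=1 y=1 x=1 q=0 r=1 z=0
t11.Δ0 clk=1 y=1 x=1 q=0 r=1 z=0
t11.Δ1 clk=0 y=1 x=1 q=0 r=1 z=0
t12.Δ0 clk=0 y=1 x=1 q=0 r=1 z=0
t12.Δ1 clk=1 y=1 x=1 q=0 r=1 z=0
t12.Δ2 clk=1 y=1 x=0 q=0 r=1 z=0
t12.Δ3 clk=1 y=1 x=0 q=0 r=1 z=1

1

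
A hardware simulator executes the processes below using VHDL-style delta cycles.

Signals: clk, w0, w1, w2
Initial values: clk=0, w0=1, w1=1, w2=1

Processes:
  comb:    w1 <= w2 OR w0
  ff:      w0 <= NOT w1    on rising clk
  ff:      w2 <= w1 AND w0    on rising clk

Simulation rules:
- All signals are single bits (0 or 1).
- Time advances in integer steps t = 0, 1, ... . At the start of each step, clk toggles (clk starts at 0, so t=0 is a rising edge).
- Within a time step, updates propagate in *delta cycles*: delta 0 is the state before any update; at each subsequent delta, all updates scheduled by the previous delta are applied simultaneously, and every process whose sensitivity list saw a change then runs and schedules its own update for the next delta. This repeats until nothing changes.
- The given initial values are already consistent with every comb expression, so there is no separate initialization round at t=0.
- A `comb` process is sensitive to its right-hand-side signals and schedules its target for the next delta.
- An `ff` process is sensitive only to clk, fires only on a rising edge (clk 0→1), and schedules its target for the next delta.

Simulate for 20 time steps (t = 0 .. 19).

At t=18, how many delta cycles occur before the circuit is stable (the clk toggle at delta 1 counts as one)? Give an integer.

t=0 Δ0: clk=0 w2=1 w0=1 w1=1
  Δ1: clk:0→1
  Δ2: w0:1→0
  (2Δ to stable)
t=1 Δ0: clk=1 w2=1 w0=0 w1=1
  Δ1: clk:1→0
  (1Δ to stable)
t=2 Δ0: clk=0 w2=1 w0=0 w1=1
  Δ1: clk:0→1
  Δ2: w2:1→0
  Δ3: w1:1→0
  (3Δ to stable)
t=3 Δ0: clk=1 w2=0 w0=0 w1=0
  Δ1: clk:1→0
  (1Δ to stable)
t=4 Δ0: clk=0 w2=0 w0=0 w1=0
  Δ1: clk:0→1
  Δ2: w0:0→1
  Δ3: w1:0→1
  (3Δ to stable)
t=5 Δ0: clk=1 w2=0 w0=1 w1=1
  Δ1: clk:1→0
  (1Δ to stable)
t=6 Δ0: clk=0 w2=0 w0=1 w1=1
  Δ1: clk:0→1
  Δ2: w2:0→1, w0:1→0
  (2Δ to stable)
t=7 Δ0: clk=1 w2=1 w0=0 w1=1
  Δ1: clk:1→0
  (1Δ to stable)
t=8 Δ0: clk=0 w2=1 w0=0 w1=1
  Δ1: clk:0→1
  Δ2: w2:1→0
  Δ3: w1:1→0
  (3Δ to stable)
t=9 Δ0: clk=1 w2=0 w0=0 w1=0
  Δ1: clk:1→0
  (1Δ to stable)
t=10 Δ0: clk=0 w2=0 w0=0 w1=0
  Δ1: clk:0→1
  Δ2: w0:0→1
  Δ3: w1:0→1
  (3Δ to stable)
t=11 Δ0: clk=1 w2=0 w0=1 w1=1
  Δ1: clk:1→0
  (1Δ to stable)
t=12 Δ0: clk=0 w2=0 w0=1 w1=1
  Δ1: clk:0→1
  Δ2: w2:0→1, w0:1→0
  (2Δ to stable)
t=13 Δ0: clk=1 w2=1 w0=0 w1=1
  Δ1: clk:1→0
  (1Δ to stable)
t=14 Δ0: clk=0 w2=1 w0=0 w1=1
  Δ1: clk:0→1
  Δ2: w2:1→0
  Δ3: w1:1→0
  (3Δ to stable)
t=15 Δ0: clk=1 w2=0 w0=0 w1=0
  Δ1: clk:1→0
  (1Δ to stable)
t=16 Δ0: clk=0 w2=0 w0=0 w1=0
  Δ1: clk:0→1
  Δ2: w0:0→1
  Δ3: w1:0→1
  (3Δ to stable)
t=17 Δ0: clk=1 w2=0 w0=1 w1=1
  Δ1: clk:1→0
  (1Δ to stable)
t=18 Δ0: clk=0 w2=0 w0=1 w1=1
  Δ1: clk:0→1
  Δ2: w2:0→1, w0:1→0
  (2Δ to stable)
t=19 Δ0: clk=1 w2=1 w0=0 w1=1
  Δ1: clk:1→0
  (1Δ to stable)

2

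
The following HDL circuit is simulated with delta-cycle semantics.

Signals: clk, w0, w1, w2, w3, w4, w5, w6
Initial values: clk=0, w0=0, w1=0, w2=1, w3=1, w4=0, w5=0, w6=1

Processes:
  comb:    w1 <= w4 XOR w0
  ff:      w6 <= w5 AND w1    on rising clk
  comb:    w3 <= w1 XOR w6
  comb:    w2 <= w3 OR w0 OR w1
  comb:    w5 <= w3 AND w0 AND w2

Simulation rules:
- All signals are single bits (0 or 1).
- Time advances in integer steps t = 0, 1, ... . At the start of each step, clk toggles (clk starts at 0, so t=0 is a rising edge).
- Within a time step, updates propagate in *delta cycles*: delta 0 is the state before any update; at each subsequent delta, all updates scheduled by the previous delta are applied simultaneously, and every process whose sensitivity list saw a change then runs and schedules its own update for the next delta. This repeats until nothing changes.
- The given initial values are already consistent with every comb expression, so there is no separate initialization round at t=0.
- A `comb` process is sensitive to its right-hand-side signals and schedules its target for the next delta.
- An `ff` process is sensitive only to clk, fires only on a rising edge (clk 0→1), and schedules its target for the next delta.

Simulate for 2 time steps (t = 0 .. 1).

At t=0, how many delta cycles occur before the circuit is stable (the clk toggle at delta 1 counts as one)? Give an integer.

t=0 Δ0: w4=0 clk=0 w2=1 w6=1 w5=0 w3=1 w1=0 w0=0
  Δ1: clk:0→1
  Δ2: w6:1→0
  Δ3: w3:1→0
  Δ4: w2:1→0
  (4Δ to stable)
t=1 Δ0: w4=0 clk=1 w2=0 w6=0 w5=0 w3=0 w1=0 w0=0
  Δ1: clk:1→0
  (1Δ to stable)

4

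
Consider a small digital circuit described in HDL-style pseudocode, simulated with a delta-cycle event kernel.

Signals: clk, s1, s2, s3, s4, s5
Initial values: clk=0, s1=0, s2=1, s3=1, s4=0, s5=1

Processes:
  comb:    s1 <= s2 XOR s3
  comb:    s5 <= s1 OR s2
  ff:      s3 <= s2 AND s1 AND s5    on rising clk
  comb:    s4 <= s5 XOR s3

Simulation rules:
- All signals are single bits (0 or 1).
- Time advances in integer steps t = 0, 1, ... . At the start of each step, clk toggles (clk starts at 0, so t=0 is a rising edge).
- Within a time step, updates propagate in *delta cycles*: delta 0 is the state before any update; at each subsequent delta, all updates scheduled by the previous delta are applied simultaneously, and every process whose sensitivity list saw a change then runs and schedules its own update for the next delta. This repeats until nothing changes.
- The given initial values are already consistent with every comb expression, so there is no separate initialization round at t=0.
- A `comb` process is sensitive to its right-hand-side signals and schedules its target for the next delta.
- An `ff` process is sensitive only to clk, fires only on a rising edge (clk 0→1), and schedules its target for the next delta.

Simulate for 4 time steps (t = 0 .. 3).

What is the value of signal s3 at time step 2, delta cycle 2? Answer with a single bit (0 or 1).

1

[bits: s4,s2,s1,s3,s5,clk]
t=0: Δ0=010110 Δ1=010111 Δ2=010011 Δ3=111011 | 3Δ
t=1: Δ0=111011 Δ1=111010 | 1Δ
t=2: Δ0=111010 Δ1=111011 Δ2=111111 Δ3=010111 | 3Δ
t=3: Δ0=010111 Δ1=010110 | 1Δ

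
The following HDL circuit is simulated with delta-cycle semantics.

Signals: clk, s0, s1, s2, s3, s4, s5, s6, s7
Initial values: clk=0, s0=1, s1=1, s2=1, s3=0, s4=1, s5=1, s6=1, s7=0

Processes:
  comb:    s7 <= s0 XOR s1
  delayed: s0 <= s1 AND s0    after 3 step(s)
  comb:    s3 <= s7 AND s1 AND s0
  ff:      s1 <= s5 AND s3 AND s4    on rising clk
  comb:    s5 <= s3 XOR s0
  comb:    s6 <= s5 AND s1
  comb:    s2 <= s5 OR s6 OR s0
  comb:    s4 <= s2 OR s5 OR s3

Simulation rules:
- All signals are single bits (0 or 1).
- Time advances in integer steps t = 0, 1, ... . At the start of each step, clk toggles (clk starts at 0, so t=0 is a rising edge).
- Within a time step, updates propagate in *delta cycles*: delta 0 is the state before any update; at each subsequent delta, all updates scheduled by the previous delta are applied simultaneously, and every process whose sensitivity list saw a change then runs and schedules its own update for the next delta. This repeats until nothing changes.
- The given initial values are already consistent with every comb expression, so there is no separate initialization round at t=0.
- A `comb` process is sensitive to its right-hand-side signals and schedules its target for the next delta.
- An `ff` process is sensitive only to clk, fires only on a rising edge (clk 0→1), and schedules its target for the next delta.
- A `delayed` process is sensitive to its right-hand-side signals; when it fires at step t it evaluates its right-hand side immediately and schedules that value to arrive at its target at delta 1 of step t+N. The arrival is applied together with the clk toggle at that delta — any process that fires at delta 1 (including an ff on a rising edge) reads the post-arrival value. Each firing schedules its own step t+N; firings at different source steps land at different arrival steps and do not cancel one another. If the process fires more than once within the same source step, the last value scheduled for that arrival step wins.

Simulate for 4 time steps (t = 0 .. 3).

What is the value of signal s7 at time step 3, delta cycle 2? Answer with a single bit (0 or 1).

[bits: clk,s1,s4,s6,s7,s0,s5,s3,s2]
t=0: Δ0=011101101 Δ1=111101101 Δ2=101101101 Δ3=101011101 | 3Δ
t=1: Δ0=101011101 Δ1=001011101 | 1Δ
t=2: Δ0=001011101 Δ1=101011101 | 1Δ
t=3: Δ0=101011101 Δ1=001010101 Δ2=001000001 Δ3=001000000 Δ4=000000000 | 4Δ

0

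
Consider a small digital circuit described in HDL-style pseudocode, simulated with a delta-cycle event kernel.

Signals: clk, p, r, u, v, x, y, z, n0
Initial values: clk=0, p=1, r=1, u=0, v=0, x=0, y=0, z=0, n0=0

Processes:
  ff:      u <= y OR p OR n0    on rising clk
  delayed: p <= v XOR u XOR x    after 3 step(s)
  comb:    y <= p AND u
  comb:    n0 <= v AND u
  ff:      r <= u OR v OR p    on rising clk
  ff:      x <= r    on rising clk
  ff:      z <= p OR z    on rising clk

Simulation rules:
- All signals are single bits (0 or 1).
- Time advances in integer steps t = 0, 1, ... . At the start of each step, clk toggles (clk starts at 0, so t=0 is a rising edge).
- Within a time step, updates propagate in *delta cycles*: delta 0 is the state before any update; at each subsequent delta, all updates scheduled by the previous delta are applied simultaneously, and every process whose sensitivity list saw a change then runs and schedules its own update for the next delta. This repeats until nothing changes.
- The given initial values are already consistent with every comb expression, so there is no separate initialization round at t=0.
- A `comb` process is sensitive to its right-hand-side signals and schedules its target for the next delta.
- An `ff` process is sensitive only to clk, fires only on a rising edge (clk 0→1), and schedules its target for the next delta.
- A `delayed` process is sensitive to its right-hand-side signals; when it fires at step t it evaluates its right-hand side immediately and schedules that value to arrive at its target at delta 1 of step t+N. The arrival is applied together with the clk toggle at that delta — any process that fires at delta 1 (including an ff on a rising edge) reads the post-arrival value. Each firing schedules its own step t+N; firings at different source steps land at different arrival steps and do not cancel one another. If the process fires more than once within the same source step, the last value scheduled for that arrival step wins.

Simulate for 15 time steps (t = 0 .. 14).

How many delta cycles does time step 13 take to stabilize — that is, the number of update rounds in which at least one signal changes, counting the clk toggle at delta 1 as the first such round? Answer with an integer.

2

[bits: z,n0,r,clk,u,x,v,y,p]
t=0: Δ0=001000001 Δ1=001100001 Δ2=101111001 Δ3=101111011 | 3Δ
t=1: Δ0=101111011 Δ1=101011011 | 1Δ
t=2: Δ0=101011011 Δ1=101111011 | 1Δ
t=3: Δ0=101111011 Δ1=101011010 Δ2=101011000 | 2Δ
t=4: Δ0=101011000 Δ1=101111000 Δ2=101101000 | 2Δ
t=5: Δ0=101101000 Δ1=101001000 | 1Δ
t=6: Δ0=101001000 Δ1=101101000 Δ2=100101000 | 2Δ
t=7: Δ0=100101000 Δ1=100001001 | 1Δ
t=8: Δ0=100001001 Δ1=100101001 Δ2=101110001 Δ3=101110011 | 3Δ
t=9: Δ0=101110011 Δ1=101010011 | 1Δ
t=10: Δ0=101010011 Δ1=101110011 Δ2=101111011 | 2Δ
t=11: Δ0=101111011 Δ1=101011011 | 1Δ
t=12: Δ0=101011011 Δ1=101111011 | 1Δ
t=13: Δ0=101111011 Δ1=101011010 Δ2=101011000 | 2Δ
t=14: Δ0=101011000 Δ1=101111000 Δ2=101101000 | 2Δ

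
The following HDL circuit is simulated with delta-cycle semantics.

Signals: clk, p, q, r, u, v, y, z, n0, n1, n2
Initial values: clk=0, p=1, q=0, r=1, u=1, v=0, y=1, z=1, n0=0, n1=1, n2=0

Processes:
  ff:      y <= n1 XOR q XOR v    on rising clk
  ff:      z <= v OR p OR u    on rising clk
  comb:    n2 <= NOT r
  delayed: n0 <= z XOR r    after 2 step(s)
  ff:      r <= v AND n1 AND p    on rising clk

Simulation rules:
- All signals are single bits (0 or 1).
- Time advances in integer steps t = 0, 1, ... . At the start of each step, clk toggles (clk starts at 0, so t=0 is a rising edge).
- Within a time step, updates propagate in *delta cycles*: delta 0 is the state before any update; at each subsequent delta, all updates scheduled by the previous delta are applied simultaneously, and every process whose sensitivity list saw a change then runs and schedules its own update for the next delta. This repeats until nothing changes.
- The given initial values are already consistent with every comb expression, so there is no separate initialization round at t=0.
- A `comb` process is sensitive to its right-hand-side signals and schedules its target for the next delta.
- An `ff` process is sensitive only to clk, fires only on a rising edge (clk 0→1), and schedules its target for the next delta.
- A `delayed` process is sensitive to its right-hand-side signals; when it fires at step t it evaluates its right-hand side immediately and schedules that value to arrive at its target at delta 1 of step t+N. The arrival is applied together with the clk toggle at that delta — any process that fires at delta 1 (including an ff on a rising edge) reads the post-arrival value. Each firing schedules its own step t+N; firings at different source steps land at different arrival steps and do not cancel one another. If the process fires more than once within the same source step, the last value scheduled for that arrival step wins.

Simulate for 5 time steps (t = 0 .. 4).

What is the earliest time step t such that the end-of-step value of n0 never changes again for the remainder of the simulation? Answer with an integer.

2

t0.Δ0 r=1 clk=0 n1=1 q=0 n2=0 p=1 y=1 n0=0 v=0 z=1 u=1
t0.Δ1 r=1 clk=1 n1=1 q=0 n2=0 p=1 y=1 n0=0 v=0 z=1 u=1
t0.Δ2 r=0 clk=1 n1=1 q=0 n2=0 p=1 y=1 n0=0 v=0 z=1 u=1
t0.Δ3 r=0 clk=1 n1=1 q=0 n2=1 p=1 y=1 n0=0 v=0 z=1 u=1
t1.Δ0 r=0 clk=1 n1=1 q=0 n2=1 p=1 y=1 n0=0 v=0 z=1 u=1
t1.Δ1 r=0 clk=0 n1=1 q=0 n2=1 p=1 y=1 n0=0 v=0 z=1 u=1
t2.Δ0 r=0 clk=0 n1=1 q=0 n2=1 p=1 y=1 n0=0 v=0 z=1 u=1
t2.Δ1 r=0 clk=1 n1=1 q=0 n2=1 p=1 y=1 n0=1 v=0 z=1 u=1
t3.Δ0 r=0 clk=1 n1=1 q=0 n2=1 p=1 y=1 n0=1 v=0 z=1 u=1
t3.Δ1 r=0 clk=0 n1=1 q=0 n2=1 p=1 y=1 n0=1 v=0 z=1 u=1
t4.Δ0 r=0 clk=0 n1=1 q=0 n2=1 p=1 y=1 n0=1 v=0 z=1 u=1
t4.Δ1 r=0 clk=1 n1=1 q=0 n2=1 p=1 y=1 n0=1 v=0 z=1 u=1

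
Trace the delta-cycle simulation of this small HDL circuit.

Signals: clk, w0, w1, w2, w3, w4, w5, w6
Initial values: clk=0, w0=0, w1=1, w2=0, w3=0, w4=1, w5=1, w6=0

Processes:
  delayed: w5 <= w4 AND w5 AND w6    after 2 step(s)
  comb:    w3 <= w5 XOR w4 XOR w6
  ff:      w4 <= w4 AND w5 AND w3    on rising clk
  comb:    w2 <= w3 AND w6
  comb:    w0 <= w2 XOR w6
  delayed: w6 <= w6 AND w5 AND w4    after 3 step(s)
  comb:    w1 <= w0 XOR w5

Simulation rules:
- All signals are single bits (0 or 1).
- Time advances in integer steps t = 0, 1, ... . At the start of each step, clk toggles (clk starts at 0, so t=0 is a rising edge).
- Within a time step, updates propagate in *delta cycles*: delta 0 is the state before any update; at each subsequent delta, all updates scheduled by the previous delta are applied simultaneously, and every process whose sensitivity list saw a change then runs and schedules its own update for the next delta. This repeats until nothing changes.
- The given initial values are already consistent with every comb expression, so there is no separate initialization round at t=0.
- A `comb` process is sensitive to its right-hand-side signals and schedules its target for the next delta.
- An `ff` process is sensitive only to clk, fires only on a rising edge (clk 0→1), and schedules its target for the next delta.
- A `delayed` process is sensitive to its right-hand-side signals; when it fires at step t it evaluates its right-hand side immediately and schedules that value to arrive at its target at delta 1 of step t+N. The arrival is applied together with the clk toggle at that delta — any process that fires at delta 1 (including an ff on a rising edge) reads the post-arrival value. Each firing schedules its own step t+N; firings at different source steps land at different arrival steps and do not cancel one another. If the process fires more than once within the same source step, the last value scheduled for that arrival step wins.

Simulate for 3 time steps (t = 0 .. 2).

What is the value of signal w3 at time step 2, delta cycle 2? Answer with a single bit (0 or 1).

0

t0.Δ0 w5=1 w0=0 w4=1 w2=0 w1=1 clk=0 w6=0 w3=0
t0.Δ1 w5=1 w0=0 w4=1 w2=0 w1=1 clk=1 w6=0 w3=0
t0.Δ2 w5=1 w0=0 w4=0 w2=0 w1=1 clk=1 w6=0 w3=0
t0.Δ3 w5=1 w0=0 w4=0 w2=0 w1=1 clk=1 w6=0 w3=1
t1.Δ0 w5=1 w0=0 w4=0 w2=0 w1=1 clk=1 w6=0 w3=1
t1.Δ1 w5=1 w0=0 w4=0 w2=0 w1=1 clk=0 w6=0 w3=1
t2.Δ0 w5=1 w0=0 w4=0 w2=0 w1=1 clk=0 w6=0 w3=1
t2.Δ1 w5=0 w0=0 w4=0 w2=0 w1=1 clk=1 w6=0 w3=1
t2.Δ2 w5=0 w0=0 w4=0 w2=0 w1=0 clk=1 w6=0 w3=0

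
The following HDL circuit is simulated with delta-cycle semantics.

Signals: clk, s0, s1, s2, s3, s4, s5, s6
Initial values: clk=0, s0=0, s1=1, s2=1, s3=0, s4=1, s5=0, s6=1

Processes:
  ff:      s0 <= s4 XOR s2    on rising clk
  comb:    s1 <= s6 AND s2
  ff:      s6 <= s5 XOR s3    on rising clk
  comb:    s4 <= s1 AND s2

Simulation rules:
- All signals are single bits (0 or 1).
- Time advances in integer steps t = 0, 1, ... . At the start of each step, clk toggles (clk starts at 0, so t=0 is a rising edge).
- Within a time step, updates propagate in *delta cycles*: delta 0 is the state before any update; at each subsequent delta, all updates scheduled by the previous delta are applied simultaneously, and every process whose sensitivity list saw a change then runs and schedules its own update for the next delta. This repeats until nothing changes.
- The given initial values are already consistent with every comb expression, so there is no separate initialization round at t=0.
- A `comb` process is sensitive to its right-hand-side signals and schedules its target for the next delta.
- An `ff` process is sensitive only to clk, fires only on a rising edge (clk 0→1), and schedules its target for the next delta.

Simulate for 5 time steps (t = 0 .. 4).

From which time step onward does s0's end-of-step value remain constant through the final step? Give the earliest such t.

[bits: s0,s2,s5,s4,s6,s3,clk,s1]
t=0: Δ0=01011001 Δ1=01011011 Δ2=01010011 Δ3=01010010 Δ4=01000010 | 4Δ
t=1: Δ0=01000010 Δ1=01000000 | 1Δ
t=2: Δ0=01000000 Δ1=01000010 Δ2=11000010 | 2Δ
t=3: Δ0=11000010 Δ1=11000000 | 1Δ
t=4: Δ0=11000000 Δ1=11000010 | 1Δ

2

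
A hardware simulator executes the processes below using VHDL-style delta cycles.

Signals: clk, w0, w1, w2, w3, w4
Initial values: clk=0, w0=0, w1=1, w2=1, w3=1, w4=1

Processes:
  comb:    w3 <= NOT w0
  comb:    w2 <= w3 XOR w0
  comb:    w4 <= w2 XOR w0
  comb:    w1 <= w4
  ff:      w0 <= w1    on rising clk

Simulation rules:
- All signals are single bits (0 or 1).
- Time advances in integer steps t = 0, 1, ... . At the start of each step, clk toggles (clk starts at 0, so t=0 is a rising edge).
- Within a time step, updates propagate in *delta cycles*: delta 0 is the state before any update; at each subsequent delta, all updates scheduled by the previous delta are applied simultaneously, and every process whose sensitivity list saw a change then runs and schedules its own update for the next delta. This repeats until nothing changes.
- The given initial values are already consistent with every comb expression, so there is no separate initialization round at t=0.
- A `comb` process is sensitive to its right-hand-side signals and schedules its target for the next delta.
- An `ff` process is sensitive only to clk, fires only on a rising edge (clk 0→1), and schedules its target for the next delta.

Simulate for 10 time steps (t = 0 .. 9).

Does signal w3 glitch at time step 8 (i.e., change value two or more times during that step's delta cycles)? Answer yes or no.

[bits: w0,w4,w2,clk,w1,w3]
t=0: Δ0=011011 Δ1=011111 Δ2=111111 Δ3=100110 Δ4=111100 Δ5=101110 Δ6=101100 | 6Δ
t=1: Δ0=101100 Δ1=101000 | 1Δ
t=2: Δ0=101000 Δ1=101100 Δ2=001100 Δ3=010101 Δ4=001111 Δ5=011101 Δ6=011111 | 6Δ
t=3: Δ0=011111 Δ1=011011 | 1Δ
t=4: Δ0=011011 Δ1=011111 Δ2=111111 Δ3=100110 Δ4=111100 Δ5=101110 Δ6=101100 | 6Δ
t=5: Δ0=101100 Δ1=101000 | 1Δ
t=6: Δ0=101000 Δ1=101100 Δ2=001100 Δ3=010101 Δ4=001111 Δ5=011101 Δ6=011111 | 6Δ
t=7: Δ0=011111 Δ1=011011 | 1Δ
t=8: Δ0=011011 Δ1=011111 Δ2=111111 Δ3=100110 Δ4=111100 Δ5=101110 Δ6=101100 | 6Δ
t=9: Δ0=101100 Δ1=101000 | 1Δ

no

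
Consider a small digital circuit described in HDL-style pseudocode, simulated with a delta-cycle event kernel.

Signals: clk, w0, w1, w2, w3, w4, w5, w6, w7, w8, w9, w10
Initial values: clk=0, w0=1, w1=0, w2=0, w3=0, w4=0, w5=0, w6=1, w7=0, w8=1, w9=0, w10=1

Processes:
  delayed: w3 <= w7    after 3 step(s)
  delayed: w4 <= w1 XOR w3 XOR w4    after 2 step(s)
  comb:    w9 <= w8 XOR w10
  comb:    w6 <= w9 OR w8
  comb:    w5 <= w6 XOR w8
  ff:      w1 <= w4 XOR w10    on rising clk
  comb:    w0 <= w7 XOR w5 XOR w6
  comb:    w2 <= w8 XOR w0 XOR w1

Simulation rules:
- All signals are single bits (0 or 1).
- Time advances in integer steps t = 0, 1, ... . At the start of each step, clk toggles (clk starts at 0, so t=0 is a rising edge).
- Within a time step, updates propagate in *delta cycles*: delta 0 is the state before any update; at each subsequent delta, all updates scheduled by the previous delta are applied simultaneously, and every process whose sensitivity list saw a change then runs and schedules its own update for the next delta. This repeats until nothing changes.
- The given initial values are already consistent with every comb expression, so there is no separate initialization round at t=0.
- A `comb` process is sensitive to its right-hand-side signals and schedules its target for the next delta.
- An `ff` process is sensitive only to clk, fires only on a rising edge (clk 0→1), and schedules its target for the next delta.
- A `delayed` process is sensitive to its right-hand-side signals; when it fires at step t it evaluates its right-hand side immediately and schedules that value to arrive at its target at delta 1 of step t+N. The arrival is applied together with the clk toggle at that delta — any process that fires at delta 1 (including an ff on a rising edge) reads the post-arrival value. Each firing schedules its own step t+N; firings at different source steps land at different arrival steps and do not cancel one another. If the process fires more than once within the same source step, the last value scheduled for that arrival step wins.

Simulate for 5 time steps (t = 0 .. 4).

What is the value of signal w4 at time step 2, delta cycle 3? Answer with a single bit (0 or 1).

t0.Δ0 w2=0 w5=0 w3=0 w10=1 w0=1 w1=0 clk=0 w9=0 w6=1 w8=1 w4=0 w7=0
t0.Δ1 w2=0 w5=0 w3=0 w10=1 w0=1 w1=0 clk=1 w9=0 w6=1 w8=1 w4=0 w7=0
t0.Δ2 w2=0 w5=0 w3=0 w10=1 w0=1 w1=1 clk=1 w9=0 w6=1 w8=1 w4=0 w7=0
t0.Δ3 w2=1 w5=0 w3=0 w10=1 w0=1 w1=1 clk=1 w9=0 w6=1 w8=1 w4=0 w7=0
t1.Δ0 w2=1 w5=0 w3=0 w10=1 w0=1 w1=1 clk=1 w9=0 w6=1 w8=1 w4=0 w7=0
t1.Δ1 w2=1 w5=0 w3=0 w10=1 w0=1 w1=1 clk=0 w9=0 w6=1 w8=1 w4=0 w7=0
t2.Δ0 w2=1 w5=0 w3=0 w10=1 w0=1 w1=1 clk=0 w9=0 w6=1 w8=1 w4=0 w7=0
t2.Δ1 w2=1 w5=0 w3=0 w10=1 w0=1 w1=1 clk=1 w9=0 w6=1 w8=1 w4=1 w7=0
t2.Δ2 w2=1 w5=0 w3=0 w10=1 w0=1 w1=0 clk=1 w9=0 w6=1 w8=1 w4=1 w7=0
t2.Δ3 w2=0 w5=0 w3=0 w10=1 w0=1 w1=0 clk=1 w9=0 w6=1 w8=1 w4=1 w7=0
t3.Δ0 w2=0 w5=0 w3=0 w10=1 w0=1 w1=0 clk=1 w9=0 w6=1 w8=1 w4=1 w7=0
t3.Δ1 w2=0 w5=0 w3=0 w10=1 w0=1 w1=0 clk=0 w9=0 w6=1 w8=1 w4=1 w7=0
t4.Δ0 w2=0 w5=0 w3=0 w10=1 w0=1 w1=0 clk=0 w9=0 w6=1 w8=1 w4=1 w7=0
t4.Δ1 w2=0 w5=0 w3=0 w10=1 w0=1 w1=0 clk=1 w9=0 w6=1 w8=1 w4=1 w7=0

1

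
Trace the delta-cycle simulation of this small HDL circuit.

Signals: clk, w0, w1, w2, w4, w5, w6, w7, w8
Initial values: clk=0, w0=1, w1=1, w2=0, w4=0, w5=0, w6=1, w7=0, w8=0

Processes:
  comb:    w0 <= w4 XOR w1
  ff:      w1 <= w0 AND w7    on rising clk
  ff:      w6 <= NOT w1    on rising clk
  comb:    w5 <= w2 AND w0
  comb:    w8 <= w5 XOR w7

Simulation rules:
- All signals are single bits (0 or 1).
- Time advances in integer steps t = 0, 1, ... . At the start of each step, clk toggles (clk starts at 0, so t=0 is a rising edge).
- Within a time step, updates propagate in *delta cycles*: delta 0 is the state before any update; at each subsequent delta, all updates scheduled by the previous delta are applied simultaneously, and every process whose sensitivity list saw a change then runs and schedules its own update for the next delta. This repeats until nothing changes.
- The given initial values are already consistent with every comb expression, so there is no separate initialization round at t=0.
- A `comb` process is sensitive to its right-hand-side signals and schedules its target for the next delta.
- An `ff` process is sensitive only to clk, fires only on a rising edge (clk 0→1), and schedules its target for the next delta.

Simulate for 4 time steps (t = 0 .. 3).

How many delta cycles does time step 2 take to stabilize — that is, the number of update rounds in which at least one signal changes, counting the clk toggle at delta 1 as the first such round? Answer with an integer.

t=0 Δ0: w1=1 clk=0 w7=0 w2=0 w8=0 w5=0 w0=1 w4=0 w6=1
  Δ1: clk:0→1
  Δ2: w1:1→0, w6:1→0
  Δ3: w0:1→0
  (3Δ to stable)
t=1 Δ0: w1=0 clk=1 w7=0 w2=0 w8=0 w5=0 w0=0 w4=0 w6=0
  Δ1: clk:1→0
  (1Δ to stable)
t=2 Δ0: w1=0 clk=0 w7=0 w2=0 w8=0 w5=0 w0=0 w4=0 w6=0
  Δ1: clk:0→1
  Δ2: w6:0→1
  (2Δ to stable)
t=3 Δ0: w1=0 clk=1 w7=0 w2=0 w8=0 w5=0 w0=0 w4=0 w6=1
  Δ1: clk:1→0
  (1Δ to stable)

2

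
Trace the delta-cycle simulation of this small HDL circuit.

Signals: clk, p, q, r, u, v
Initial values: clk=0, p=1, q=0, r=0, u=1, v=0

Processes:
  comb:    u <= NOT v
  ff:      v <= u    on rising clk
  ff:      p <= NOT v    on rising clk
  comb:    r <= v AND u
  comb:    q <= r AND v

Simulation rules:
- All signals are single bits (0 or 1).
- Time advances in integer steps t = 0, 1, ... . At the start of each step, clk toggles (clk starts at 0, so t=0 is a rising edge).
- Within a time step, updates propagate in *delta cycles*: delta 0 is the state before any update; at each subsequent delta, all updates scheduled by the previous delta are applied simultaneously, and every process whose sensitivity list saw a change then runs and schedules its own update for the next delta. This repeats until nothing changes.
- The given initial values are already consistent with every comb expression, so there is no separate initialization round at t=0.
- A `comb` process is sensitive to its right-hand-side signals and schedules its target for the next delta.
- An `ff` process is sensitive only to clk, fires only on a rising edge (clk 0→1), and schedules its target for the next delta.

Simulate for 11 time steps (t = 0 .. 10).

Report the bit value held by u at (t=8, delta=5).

t=0 Δ0: u=1 p=1 r=0 v=0 clk=0 q=0
  Δ1: clk:0→1
  Δ2: v:0→1
  Δ3: u:1→0, r:0→1
  Δ4: r:1→0, q:0→1
  Δ5: q:1→0
  (5Δ to stable)
t=1 Δ0: u=0 p=1 r=0 v=1 clk=1 q=0
  Δ1: clk:1→0
  (1Δ to stable)
t=2 Δ0: u=0 p=1 r=0 v=1 clk=0 q=0
  Δ1: clk:0→1
  Δ2: p:1→0, v:1→0
  Δ3: u:0→1
  (3Δ to stable)
t=3 Δ0: u=1 p=0 r=0 v=0 clk=1 q=0
  Δ1: clk:1→0
  (1Δ to stable)
t=4 Δ0: u=1 p=0 r=0 v=0 clk=0 q=0
  Δ1: clk:0→1
  Δ2: p:0→1, v:0→1
  Δ3: u:1→0, r:0→1
  Δ4: r:1→0, q:0→1
  Δ5: q:1→0
  (5Δ to stable)
t=5 Δ0: u=0 p=1 r=0 v=1 clk=1 q=0
  Δ1: clk:1→0
  (1Δ to stable)
t=6 Δ0: u=0 p=1 r=0 v=1 clk=0 q=0
  Δ1: clk:0→1
  Δ2: p:1→0, v:1→0
  Δ3: u:0→1
  (3Δ to stable)
t=7 Δ0: u=1 p=0 r=0 v=0 clk=1 q=0
  Δ1: clk:1→0
  (1Δ to stable)
t=8 Δ0: u=1 p=0 r=0 v=0 clk=0 q=0
  Δ1: clk:0→1
  Δ2: p:0→1, v:0→1
  Δ3: u:1→0, r:0→1
  Δ4: r:1→0, q:0→1
  Δ5: q:1→0
  (5Δ to stable)
t=9 Δ0: u=0 p=1 r=0 v=1 clk=1 q=0
  Δ1: clk:1→0
  (1Δ to stable)
t=10 Δ0: u=0 p=1 r=0 v=1 clk=0 q=0
  Δ1: clk:0→1
  Δ2: p:1→0, v:1→0
  Δ3: u:0→1
  (3Δ to stable)

0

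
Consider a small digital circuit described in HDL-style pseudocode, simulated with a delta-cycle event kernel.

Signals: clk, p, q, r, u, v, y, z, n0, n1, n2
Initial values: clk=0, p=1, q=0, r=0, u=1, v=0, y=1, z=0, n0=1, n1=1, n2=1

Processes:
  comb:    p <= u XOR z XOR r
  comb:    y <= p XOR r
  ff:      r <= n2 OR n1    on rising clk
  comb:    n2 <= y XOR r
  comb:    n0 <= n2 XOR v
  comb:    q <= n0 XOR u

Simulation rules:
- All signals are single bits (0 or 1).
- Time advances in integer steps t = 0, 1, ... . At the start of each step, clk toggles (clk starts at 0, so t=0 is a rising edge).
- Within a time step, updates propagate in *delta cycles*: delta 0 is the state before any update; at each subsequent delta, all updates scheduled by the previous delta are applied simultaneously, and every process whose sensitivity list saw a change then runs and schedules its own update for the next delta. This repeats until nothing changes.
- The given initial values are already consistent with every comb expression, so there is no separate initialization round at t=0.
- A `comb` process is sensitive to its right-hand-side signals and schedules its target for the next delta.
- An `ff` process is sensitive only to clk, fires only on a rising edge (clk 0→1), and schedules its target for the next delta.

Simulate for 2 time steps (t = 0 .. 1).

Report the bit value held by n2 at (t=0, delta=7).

0

[bits: n2,y,q,u,r,clk,n0,p,n1,z,v]
t=0: Δ0=11010011100 Δ1=11010111100 Δ2=11011111100 Δ3=00011110100 Δ4=11011100100 Δ5=01111110100 Δ6=01011100100 Δ7=01111100100 | 7Δ
t=1: Δ0=01111100100 Δ1=01111000100 | 1Δ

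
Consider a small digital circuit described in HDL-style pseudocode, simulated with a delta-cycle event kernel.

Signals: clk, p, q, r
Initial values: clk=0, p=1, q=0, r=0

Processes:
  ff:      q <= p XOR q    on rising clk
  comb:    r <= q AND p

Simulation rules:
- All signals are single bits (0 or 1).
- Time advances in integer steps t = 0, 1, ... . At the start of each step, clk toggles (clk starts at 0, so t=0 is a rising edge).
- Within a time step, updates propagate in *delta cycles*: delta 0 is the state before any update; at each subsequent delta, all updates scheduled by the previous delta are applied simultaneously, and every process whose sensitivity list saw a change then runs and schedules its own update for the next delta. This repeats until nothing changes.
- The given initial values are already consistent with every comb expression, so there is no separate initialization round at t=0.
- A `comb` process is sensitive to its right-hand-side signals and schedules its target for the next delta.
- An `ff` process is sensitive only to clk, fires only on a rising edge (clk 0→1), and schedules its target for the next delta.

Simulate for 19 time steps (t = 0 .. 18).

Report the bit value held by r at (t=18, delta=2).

1

[bits: r,p,q,clk]
t=0: Δ0=0100 Δ1=0101 Δ2=0111 Δ3=1111 | 3Δ
t=1: Δ0=1111 Δ1=1110 | 1Δ
t=2: Δ0=1110 Δ1=1111 Δ2=1101 Δ3=0101 | 3Δ
t=3: Δ0=0101 Δ1=0100 | 1Δ
t=4: Δ0=0100 Δ1=0101 Δ2=0111 Δ3=1111 | 3Δ
t=5: Δ0=1111 Δ1=1110 | 1Δ
t=6: Δ0=1110 Δ1=1111 Δ2=1101 Δ3=0101 | 3Δ
t=7: Δ0=0101 Δ1=0100 | 1Δ
t=8: Δ0=0100 Δ1=0101 Δ2=0111 Δ3=1111 | 3Δ
t=9: Δ0=1111 Δ1=1110 | 1Δ
t=10: Δ0=1110 Δ1=1111 Δ2=1101 Δ3=0101 | 3Δ
t=11: Δ0=0101 Δ1=0100 | 1Δ
t=12: Δ0=0100 Δ1=0101 Δ2=0111 Δ3=1111 | 3Δ
t=13: Δ0=1111 Δ1=1110 | 1Δ
t=14: Δ0=1110 Δ1=1111 Δ2=1101 Δ3=0101 | 3Δ
t=15: Δ0=0101 Δ1=0100 | 1Δ
t=16: Δ0=0100 Δ1=0101 Δ2=0111 Δ3=1111 | 3Δ
t=17: Δ0=1111 Δ1=1110 | 1Δ
t=18: Δ0=1110 Δ1=1111 Δ2=1101 Δ3=0101 | 3Δ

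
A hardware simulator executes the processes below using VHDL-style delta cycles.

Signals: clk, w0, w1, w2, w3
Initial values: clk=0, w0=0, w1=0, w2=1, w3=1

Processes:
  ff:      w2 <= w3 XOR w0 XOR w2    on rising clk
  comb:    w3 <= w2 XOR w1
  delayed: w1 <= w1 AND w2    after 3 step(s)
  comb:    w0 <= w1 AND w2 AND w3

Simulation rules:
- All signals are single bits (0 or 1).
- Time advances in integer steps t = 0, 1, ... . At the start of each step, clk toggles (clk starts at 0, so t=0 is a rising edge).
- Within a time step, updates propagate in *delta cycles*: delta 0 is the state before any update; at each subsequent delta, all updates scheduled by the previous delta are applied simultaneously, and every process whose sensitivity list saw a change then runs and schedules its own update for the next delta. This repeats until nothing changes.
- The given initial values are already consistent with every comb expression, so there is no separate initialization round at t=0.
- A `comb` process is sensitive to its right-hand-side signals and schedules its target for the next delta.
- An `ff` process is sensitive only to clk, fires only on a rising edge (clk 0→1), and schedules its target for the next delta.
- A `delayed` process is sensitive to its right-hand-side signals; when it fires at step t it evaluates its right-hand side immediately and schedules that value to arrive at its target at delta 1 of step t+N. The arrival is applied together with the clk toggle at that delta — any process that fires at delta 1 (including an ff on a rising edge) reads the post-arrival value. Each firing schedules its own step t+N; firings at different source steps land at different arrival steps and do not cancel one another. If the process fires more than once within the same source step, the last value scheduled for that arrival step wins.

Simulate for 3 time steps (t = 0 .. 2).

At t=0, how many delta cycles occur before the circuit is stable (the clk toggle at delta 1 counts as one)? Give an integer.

3

[bits: w3,clk,w0,w1,w2]
t=0: Δ0=10001 Δ1=11001 Δ2=11000 Δ3=01000 | 3Δ
t=1: Δ0=01000 Δ1=00000 | 1Δ
t=2: Δ0=00000 Δ1=01000 | 1Δ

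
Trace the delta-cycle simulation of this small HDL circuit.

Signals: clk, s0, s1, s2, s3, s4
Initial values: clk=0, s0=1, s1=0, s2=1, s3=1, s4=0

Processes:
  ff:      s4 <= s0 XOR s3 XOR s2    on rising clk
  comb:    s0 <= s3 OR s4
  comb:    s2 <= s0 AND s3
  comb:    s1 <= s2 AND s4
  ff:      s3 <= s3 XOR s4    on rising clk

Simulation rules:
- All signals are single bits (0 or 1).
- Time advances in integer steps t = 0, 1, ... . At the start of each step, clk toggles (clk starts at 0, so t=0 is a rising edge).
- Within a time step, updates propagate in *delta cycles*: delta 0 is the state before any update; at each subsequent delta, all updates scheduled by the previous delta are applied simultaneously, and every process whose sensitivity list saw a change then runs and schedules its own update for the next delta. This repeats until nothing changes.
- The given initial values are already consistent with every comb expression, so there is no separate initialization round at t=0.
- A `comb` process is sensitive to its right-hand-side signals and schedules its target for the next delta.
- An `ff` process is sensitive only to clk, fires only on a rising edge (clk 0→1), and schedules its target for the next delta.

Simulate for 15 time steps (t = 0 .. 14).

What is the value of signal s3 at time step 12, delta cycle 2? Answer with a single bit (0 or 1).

t0.Δ0 s0=1 s1=0 s3=1 s2=1 s4=0 clk=0
t0.Δ1 s0=1 s1=0 s3=1 s2=1 s4=0 clk=1
t0.Δ2 s0=1 s1=0 s3=1 s2=1 s4=1 clk=1
t0.Δ3 s0=1 s1=1 s3=1 s2=1 s4=1 clk=1
t1.Δ0 s0=1 s1=1 s3=1 s2=1 s4=1 clk=1
t1.Δ1 s0=1 s1=1 s3=1 s2=1 s4=1 clk=0
t2.Δ0 s0=1 s1=1 s3=1 s2=1 s4=1 clk=0
t2.Δ1 s0=1 s1=1 s3=1 s2=1 s4=1 clk=1
t2.Δ2 s0=1 s1=1 s3=0 s2=1 s4=1 clk=1
t2.Δ3 s0=1 s1=1 s3=0 s2=0 s4=1 clk=1
t2.Δ4 s0=1 s1=0 s3=0 s2=0 s4=1 clk=1
t3.Δ0 s0=1 s1=0 s3=0 s2=0 s4=1 clk=1
t3.Δ1 s0=1 s1=0 s3=0 s2=0 s4=1 clk=0
t4.Δ0 s0=1 s1=0 s3=0 s2=0 s4=1 clk=0
t4.Δ1 s0=1 s1=0 s3=0 s2=0 s4=1 clk=1
t4.Δ2 s0=1 s1=0 s3=1 s2=0 s4=1 clk=1
t4.Δ3 s0=1 s1=0 s3=1 s2=1 s4=1 clk=1
t4.Δ4 s0=1 s1=1 s3=1 s2=1 s4=1 clk=1
t5.Δ0 s0=1 s1=1 s3=1 s2=1 s4=1 clk=1
t5.Δ1 s0=1 s1=1 s3=1 s2=1 s4=1 clk=0
t6.Δ0 s0=1 s1=1 s3=1 s2=1 s4=1 clk=0
t6.Δ1 s0=1 s1=1 s3=1 s2=1 s4=1 clk=1
t6.Δ2 s0=1 s1=1 s3=0 s2=1 s4=1 clk=1
t6.Δ3 s0=1 s1=1 s3=0 s2=0 s4=1 clk=1
t6.Δ4 s0=1 s1=0 s3=0 s2=0 s4=1 clk=1
t7.Δ0 s0=1 s1=0 s3=0 s2=0 s4=1 clk=1
t7.Δ1 s0=1 s1=0 s3=0 s2=0 s4=1 clk=0
t8.Δ0 s0=1 s1=0 s3=0 s2=0 s4=1 clk=0
t8.Δ1 s0=1 s1=0 s3=0 s2=0 s4=1 clk=1
t8.Δ2 s0=1 s1=0 s3=1 s2=0 s4=1 clk=1
t8.Δ3 s0=1 s1=0 s3=1 s2=1 s4=1 clk=1
t8.Δ4 s0=1 s1=1 s3=1 s2=1 s4=1 clk=1
t9.Δ0 s0=1 s1=1 s3=1 s2=1 s4=1 clk=1
t9.Δ1 s0=1 s1=1 s3=1 s2=1 s4=1 clk=0
t10.Δ0 s0=1 s1=1 s3=1 s2=1 s4=1 clk=0
t10.Δ1 s0=1 s1=1 s3=1 s2=1 s4=1 clk=1
t10.Δ2 s0=1 s1=1 s3=0 s2=1 s4=1 clk=1
t10.Δ3 s0=1 s1=1 s3=0 s2=0 s4=1 clk=1
t10.Δ4 s0=1 s1=0 s3=0 s2=0 s4=1 clk=1
t11.Δ0 s0=1 s1=0 s3=0 s2=0 s4=1 clk=1
t11.Δ1 s0=1 s1=0 s3=0 s2=0 s4=1 clk=0
t12.Δ0 s0=1 s1=0 s3=0 s2=0 s4=1 clk=0
t12.Δ1 s0=1 s1=0 s3=0 s2=0 s4=1 clk=1
t12.Δ2 s0=1 s1=0 s3=1 s2=0 s4=1 clk=1
t12.Δ3 s0=1 s1=0 s3=1 s2=1 s4=1 clk=1
t12.Δ4 s0=1 s1=1 s3=1 s2=1 s4=1 clk=1
t13.Δ0 s0=1 s1=1 s3=1 s2=1 s4=1 clk=1
t13.Δ1 s0=1 s1=1 s3=1 s2=1 s4=1 clk=0
t14.Δ0 s0=1 s1=1 s3=1 s2=1 s4=1 clk=0
t14.Δ1 s0=1 s1=1 s3=1 s2=1 s4=1 clk=1
t14.Δ2 s0=1 s1=1 s3=0 s2=1 s4=1 clk=1
t14.Δ3 s0=1 s1=1 s3=0 s2=0 s4=1 clk=1
t14.Δ4 s0=1 s1=0 s3=0 s2=0 s4=1 clk=1

1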